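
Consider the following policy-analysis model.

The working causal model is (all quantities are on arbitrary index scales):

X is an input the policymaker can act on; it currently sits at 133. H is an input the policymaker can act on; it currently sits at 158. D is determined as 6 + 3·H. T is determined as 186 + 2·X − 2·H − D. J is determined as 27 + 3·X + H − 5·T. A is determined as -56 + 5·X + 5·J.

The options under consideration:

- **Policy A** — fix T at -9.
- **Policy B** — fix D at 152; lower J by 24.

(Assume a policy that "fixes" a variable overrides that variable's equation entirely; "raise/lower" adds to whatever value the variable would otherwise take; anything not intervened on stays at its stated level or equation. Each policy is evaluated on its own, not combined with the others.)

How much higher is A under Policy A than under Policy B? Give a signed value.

-55

Policy A (T := -9):
  X = 133
  H = 158
  D = 6 + 3·158 = 480
  T = -9
  J = 27 + 3·133 + 158 − 5·(-9) = 629
  A = -56 + 5·133 + 5·629 = 3754
Policy B (D := 152, J − 24):
  X = 133
  H = 158
  D = 152
  T = 186 + 2·133 − 2·158 − 152 = -16
  J = 27 + 3·133 + 158 − 5·(-16) (−24 from intervention) = 640
  A = -56 + 5·133 + 5·640 = 3809
A: 3754 − 3809 = -55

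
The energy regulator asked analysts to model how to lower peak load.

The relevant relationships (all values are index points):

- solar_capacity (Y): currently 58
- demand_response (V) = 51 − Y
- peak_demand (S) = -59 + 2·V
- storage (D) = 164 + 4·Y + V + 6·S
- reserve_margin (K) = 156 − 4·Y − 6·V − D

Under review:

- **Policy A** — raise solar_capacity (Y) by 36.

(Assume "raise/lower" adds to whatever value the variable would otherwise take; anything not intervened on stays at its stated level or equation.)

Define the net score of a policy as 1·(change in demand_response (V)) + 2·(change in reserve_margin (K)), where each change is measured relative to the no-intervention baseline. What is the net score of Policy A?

756

Baseline:
  Y = 58
  V = 51 − 58 = -7
  S = -59 + 2·(-7) = -73
  D = 164 + 4·58 + (-7) + 6·(-73) = -49
  K = 156 − 4·58 − 6·(-7) − (-49) = 15
Policy A (Y + 36):
  Y = 58 + 36 = 94
  V = 51 − 94 = -43
  S = -59 + 2·(-43) = -145
  D = 164 + 4·94 + (-43) + 6·(-145) = -373
  K = 156 − 4·94 − 6·(-43) − (-373) = 411
ΔV = -43 − (-7) = -36; ΔK = 411 − 15 = 396
Score = 1·(-36) + 2·396 = 756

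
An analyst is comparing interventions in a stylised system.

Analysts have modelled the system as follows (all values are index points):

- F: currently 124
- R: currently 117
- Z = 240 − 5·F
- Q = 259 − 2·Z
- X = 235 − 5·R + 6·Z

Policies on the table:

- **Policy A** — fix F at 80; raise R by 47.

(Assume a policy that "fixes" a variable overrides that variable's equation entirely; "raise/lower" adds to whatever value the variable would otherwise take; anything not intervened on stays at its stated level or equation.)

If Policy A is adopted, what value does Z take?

Policy A (F := 80, R + 47):
  F = 80
  Z = 240 − 5·80 = -160

-160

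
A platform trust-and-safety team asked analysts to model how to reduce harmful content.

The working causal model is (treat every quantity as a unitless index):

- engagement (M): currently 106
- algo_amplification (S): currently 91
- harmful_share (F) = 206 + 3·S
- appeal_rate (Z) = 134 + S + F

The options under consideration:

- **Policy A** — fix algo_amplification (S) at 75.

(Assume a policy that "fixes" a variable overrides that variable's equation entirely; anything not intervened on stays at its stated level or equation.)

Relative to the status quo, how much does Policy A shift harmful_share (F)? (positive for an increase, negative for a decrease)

Baseline:
  S = 91
  F = 206 + 3·91 = 479
Policy A (S := 75):
  S = 75
  F = 206 + 3·75 = 431
Change in F: 431 − 479 = -48

-48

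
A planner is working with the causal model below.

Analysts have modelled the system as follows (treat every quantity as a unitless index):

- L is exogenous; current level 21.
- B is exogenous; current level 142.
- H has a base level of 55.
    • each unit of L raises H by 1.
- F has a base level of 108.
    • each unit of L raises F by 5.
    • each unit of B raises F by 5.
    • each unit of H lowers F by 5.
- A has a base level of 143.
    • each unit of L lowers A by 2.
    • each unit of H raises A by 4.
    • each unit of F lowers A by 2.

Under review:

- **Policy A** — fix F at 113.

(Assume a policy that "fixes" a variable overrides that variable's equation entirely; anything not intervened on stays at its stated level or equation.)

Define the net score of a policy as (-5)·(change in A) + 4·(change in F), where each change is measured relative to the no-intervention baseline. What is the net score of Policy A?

Baseline:
  L = 21
  B = 142
  H = 55 + 21 = 76
  F = 108 + 5·21 + 5·142 − 5·76 = 543
  A = 143 − 2·21 + 4·76 − 2·543 = -681
Policy A (F := 113):
  L = 21
  B = 142
  H = 55 + 21 = 76
  F = 113
  A = 143 − 2·21 + 4·76 − 2·113 = 179
ΔA = 179 − (-681) = 860; ΔF = 113 − 543 = -430
Score = (-5)·860 + 4·(-430) = -6020

-6020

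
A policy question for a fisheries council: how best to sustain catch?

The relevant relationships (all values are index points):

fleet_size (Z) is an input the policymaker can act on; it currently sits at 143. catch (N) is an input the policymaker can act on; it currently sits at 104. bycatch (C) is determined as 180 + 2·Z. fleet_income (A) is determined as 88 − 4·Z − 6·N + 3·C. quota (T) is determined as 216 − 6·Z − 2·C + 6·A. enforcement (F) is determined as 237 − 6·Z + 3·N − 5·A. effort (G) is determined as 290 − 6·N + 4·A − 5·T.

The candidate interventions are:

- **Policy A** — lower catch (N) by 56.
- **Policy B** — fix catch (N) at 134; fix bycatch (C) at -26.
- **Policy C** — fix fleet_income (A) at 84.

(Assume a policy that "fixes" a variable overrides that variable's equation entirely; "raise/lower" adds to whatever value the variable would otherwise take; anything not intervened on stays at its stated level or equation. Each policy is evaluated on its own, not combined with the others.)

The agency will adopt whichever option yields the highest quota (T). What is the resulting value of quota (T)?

Policy A (N − 56):
  Z = 143
  N = 104 − 56 = 48
  C = 180 + 2·143 = 466
  A = 88 − 4·143 − 6·48 + 3·466 = 626
  T = 216 − 6·143 − 2·466 + 6·626 = 2182
Policy B (N := 134, C := -26):
  Z = 143
  N = 134
  C = -26
  A = 88 − 4·143 − 6·134 + 3·(-26) = -1366
  T = 216 − 6·143 − 2·(-26) + 6·(-1366) = -8786
Policy C (A := 84):
  Z = 143
  N = 104
  C = 180 + 2·143 = 466
  A = 84
  T = 216 − 6·143 − 2·466 + 6·84 = -1070
Comparing — Policy A: T=2182, Policy B: T=-8786, Policy C: T=-1070. Highest is 2182 (Policy A).

2182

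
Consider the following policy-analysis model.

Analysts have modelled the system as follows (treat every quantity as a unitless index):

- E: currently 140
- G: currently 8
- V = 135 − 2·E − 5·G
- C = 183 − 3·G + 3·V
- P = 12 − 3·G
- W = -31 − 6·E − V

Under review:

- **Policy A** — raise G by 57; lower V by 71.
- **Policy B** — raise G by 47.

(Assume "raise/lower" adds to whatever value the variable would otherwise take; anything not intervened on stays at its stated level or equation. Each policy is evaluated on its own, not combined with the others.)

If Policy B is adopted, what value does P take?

Policy B (G + 47):
  G = 8 + 47 = 55
  P = 12 − 3·55 = -153

-153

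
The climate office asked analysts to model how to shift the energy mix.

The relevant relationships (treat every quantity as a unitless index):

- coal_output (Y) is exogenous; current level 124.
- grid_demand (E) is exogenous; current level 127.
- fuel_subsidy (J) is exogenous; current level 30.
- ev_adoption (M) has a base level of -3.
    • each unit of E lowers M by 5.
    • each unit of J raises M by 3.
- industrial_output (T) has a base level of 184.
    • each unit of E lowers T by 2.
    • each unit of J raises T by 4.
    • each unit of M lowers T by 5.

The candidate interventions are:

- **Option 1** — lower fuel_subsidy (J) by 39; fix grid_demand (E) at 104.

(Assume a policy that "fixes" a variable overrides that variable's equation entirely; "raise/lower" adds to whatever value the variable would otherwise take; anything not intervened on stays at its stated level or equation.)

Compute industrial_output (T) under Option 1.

Option 1 (J − 39, E := 104):
  E = 104
  J = 30 − 39 = -9
  M = -3 − 5·104 + 3·(-9) = -550
  T = 184 − 2·104 + 4·(-9) − 5·(-550) = 2690

2690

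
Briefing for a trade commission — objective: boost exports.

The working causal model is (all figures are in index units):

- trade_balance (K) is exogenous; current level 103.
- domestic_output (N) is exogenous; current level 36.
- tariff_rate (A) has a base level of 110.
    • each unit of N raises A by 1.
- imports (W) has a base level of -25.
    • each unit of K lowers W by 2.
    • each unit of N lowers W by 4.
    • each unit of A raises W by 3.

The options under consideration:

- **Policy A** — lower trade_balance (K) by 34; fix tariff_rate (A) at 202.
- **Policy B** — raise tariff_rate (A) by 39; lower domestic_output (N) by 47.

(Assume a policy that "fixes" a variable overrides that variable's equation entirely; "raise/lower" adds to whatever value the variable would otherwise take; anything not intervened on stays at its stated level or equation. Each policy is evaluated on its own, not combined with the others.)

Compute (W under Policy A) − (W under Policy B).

Policy A (K − 34, A := 202):
  K = 103 − 34 = 69
  N = 36
  A = 202
  W = -25 − 2·69 − 4·36 + 3·202 = 299
Policy B (A + 39, N − 47):
  K = 103
  N = 36 − 47 = -11
  A = 110 + (-11) (+39 from intervention) = 138
  W = -25 − 2·103 − 4·(-11) + 3·138 = 227
W: 299 − 227 = 72

72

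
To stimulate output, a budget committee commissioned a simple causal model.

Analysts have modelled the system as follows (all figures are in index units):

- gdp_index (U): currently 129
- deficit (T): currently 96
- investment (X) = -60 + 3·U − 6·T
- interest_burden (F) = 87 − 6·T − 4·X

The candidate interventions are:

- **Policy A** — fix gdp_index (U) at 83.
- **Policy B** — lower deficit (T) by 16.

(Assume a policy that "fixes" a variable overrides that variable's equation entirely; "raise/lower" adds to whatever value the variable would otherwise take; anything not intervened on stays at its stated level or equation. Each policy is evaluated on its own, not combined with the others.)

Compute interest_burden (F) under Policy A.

Policy A (U := 83):
  U = 83
  T = 96
  X = -60 + 3·83 − 6·96 = -387
  F = 87 − 6·96 − 4·(-387) = 1059

1059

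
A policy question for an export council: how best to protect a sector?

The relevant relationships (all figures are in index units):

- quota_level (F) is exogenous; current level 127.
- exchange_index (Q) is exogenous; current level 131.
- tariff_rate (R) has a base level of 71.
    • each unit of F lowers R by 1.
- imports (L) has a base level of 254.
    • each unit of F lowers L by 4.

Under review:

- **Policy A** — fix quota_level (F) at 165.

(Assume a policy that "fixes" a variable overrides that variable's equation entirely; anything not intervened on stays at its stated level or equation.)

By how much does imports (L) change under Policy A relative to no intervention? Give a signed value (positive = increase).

-152

Baseline:
  F = 127
  L = 254 − 4·127 = -254
Policy A (F := 165):
  F = 165
  L = 254 − 4·165 = -406
Change in L: -406 − (-254) = -152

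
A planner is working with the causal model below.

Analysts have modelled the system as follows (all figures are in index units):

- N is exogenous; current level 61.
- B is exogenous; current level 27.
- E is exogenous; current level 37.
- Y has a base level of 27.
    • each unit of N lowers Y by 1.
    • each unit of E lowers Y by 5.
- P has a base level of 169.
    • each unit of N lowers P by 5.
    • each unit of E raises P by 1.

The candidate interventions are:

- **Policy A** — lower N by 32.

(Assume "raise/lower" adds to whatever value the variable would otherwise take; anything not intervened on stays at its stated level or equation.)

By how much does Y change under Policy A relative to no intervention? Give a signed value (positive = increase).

Baseline:
  N = 61
  E = 37
  Y = 27 − 61 − 5·37 = -219
Policy A (N − 32):
  N = 61 − 32 = 29
  E = 37
  Y = 27 − 29 − 5·37 = -187
Change in Y: -187 − (-219) = 32

32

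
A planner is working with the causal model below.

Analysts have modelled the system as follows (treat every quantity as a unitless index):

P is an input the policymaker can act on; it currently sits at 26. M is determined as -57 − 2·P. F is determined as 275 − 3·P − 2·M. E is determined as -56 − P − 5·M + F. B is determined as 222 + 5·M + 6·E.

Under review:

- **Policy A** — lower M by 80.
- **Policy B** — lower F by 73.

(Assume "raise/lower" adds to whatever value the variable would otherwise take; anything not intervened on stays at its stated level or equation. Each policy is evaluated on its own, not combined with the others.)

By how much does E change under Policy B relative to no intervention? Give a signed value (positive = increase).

Baseline:
  P = 26
  M = -57 − 2·26 = -109
  F = 275 − 3·26 − 2·(-109) = 415
  E = -56 − 26 − 5·(-109) + 415 = 878
Policy B (F − 73):
  P = 26
  M = -57 − 2·26 = -109
  F = 275 − 3·26 − 2·(-109) (−73 from intervention) = 342
  E = -56 − 26 − 5·(-109) + 342 = 805
Change in E: 805 − 878 = -73

-73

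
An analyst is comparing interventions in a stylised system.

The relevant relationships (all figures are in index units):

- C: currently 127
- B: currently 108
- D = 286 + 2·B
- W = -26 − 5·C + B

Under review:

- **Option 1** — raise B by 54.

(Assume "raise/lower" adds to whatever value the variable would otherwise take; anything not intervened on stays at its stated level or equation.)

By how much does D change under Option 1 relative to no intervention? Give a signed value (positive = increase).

Baseline:
  B = 108
  D = 286 + 2·108 = 502
Option 1 (B + 54):
  B = 108 + 54 = 162
  D = 286 + 2·162 = 610
Change in D: 610 − 502 = 108

108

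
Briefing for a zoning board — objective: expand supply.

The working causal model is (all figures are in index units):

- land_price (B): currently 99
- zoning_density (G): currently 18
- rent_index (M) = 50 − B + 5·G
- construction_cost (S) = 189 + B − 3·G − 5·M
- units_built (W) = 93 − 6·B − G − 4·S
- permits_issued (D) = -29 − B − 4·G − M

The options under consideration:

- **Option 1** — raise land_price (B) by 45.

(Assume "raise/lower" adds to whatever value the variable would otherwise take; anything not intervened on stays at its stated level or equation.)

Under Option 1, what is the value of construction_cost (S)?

Option 1 (B + 45):
  B = 99 + 45 = 144
  G = 18
  M = 50 − 144 + 5·18 = -4
  S = 189 + 144 − 3·18 − 5·(-4) = 299

299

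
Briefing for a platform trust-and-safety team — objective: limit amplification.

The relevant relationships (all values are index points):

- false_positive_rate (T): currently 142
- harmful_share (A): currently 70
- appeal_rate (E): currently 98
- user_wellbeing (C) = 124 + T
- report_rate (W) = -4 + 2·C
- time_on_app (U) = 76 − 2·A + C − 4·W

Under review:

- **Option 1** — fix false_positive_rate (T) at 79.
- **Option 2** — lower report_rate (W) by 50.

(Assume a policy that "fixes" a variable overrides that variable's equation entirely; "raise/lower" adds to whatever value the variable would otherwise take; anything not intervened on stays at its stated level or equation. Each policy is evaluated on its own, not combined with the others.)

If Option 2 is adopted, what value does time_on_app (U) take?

-1710

Option 2 (W − 50):
  T = 142
  A = 70
  C = 124 + 142 = 266
  W = -4 + 2·266 (−50 from intervention) = 478
  U = 76 − 2·70 + 266 − 4·478 = -1710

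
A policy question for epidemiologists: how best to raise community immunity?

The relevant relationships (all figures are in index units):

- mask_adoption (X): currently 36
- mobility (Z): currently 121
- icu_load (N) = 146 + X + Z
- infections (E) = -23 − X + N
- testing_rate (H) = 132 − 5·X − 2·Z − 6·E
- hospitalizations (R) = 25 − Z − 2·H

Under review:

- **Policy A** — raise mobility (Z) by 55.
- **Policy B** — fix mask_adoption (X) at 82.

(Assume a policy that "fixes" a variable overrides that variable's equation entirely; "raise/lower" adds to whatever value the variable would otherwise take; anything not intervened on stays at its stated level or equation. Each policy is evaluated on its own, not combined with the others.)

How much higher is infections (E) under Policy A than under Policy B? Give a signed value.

55

Policy A (Z + 55):
  X = 36
  Z = 121 + 55 = 176
  N = 146 + 36 + 176 = 358
  E = -23 − 36 + 358 = 299
Policy B (X := 82):
  X = 82
  Z = 121
  N = 146 + 82 + 121 = 349
  E = -23 − 82 + 349 = 244
E: 299 − 244 = 55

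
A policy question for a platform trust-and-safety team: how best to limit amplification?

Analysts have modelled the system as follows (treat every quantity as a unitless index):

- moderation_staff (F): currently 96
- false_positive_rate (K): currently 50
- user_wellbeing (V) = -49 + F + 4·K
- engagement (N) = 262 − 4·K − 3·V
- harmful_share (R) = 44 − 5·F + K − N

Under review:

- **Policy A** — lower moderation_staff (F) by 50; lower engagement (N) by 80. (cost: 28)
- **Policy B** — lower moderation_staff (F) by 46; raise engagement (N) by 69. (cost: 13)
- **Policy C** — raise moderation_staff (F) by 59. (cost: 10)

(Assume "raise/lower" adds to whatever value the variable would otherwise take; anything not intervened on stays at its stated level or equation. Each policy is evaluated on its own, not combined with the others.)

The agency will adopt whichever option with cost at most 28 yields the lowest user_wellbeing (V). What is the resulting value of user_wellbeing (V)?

Policy A (F − 50, N − 80):
  F = 96 − 50 = 46
  K = 50
  V = -49 + 46 + 4·50 = 197
Policy B (F − 46, N + 69):
  F = 96 − 46 = 50
  K = 50
  V = -49 + 50 + 4·50 = 201
Policy C (F + 59):
  F = 96 + 59 = 155
  K = 50
  V = -49 + 155 + 4·50 = 306
Comparing — Policy A: V=197, Policy B: V=201, Policy C: V=306. Lowest is 197 (Policy A).

197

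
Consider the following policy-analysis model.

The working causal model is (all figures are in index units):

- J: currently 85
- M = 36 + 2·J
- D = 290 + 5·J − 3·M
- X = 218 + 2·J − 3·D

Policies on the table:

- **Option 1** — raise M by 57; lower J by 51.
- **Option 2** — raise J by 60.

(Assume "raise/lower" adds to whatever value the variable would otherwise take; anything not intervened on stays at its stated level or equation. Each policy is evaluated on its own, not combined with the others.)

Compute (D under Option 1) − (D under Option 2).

Option 1 (M + 57, J − 51):
  J = 85 − 51 = 34
  M = 36 + 2·34 (+57 from intervention) = 161
  D = 290 + 5·34 − 3·161 = -23
Option 2 (J + 60):
  J = 85 + 60 = 145
  M = 36 + 2·145 = 326
  D = 290 + 5·145 − 3·326 = 37
D: -23 − 37 = -60

-60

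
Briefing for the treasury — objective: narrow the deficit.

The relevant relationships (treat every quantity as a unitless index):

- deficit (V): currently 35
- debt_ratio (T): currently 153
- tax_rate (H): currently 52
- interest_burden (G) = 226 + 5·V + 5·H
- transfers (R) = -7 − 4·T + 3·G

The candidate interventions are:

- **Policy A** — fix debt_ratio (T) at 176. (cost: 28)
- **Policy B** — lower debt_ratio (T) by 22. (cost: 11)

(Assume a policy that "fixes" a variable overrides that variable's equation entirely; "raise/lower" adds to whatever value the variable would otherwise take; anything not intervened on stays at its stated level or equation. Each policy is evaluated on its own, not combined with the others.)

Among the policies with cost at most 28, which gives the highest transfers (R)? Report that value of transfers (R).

Policy A (T := 176):
  V = 35
  T = 176
  H = 52
  G = 226 + 5·35 + 5·52 = 661
  R = -7 − 4·176 + 3·661 = 1272
Policy B (T − 22):
  V = 35
  T = 153 − 22 = 131
  H = 52
  G = 226 + 5·35 + 5·52 = 661
  R = -7 − 4·131 + 3·661 = 1452
Comparing — Policy A: R=1272, Policy B: R=1452. Highest is 1452 (Policy B).

1452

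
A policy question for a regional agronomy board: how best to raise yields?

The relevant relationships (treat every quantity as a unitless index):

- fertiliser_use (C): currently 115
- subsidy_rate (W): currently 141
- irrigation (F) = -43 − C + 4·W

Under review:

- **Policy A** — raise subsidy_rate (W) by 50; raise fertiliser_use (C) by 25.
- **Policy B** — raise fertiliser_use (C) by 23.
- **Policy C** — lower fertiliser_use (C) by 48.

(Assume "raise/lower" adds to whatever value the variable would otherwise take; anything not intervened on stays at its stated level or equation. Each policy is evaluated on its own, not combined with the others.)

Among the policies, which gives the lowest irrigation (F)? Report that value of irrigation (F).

Policy A (W + 50, C + 25):
  C = 115 + 25 = 140
  W = 141 + 50 = 191
  F = -43 − 140 + 4·191 = 581
Policy B (C + 23):
  C = 115 + 23 = 138
  W = 141
  F = -43 − 138 + 4·141 = 383
Policy C (C − 48):
  C = 115 − 48 = 67
  W = 141
  F = -43 − 67 + 4·141 = 454
Comparing — Policy A: F=581, Policy B: F=383, Policy C: F=454. Lowest is 383 (Policy B).

383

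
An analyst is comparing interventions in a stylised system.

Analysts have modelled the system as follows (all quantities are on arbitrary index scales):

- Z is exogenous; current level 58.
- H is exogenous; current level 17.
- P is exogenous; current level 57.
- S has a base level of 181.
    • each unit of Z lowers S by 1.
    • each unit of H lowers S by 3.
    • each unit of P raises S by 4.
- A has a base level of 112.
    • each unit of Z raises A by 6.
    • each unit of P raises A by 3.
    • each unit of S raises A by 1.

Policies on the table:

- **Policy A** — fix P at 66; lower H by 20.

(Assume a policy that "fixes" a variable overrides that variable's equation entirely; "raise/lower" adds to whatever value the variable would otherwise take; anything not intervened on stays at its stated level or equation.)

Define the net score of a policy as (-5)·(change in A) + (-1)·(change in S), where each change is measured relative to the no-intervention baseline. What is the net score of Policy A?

Baseline:
  Z = 58
  H = 17
  P = 57
  S = 181 − 58 − 3·17 + 4·57 = 300
  A = 112 + 6·58 + 3·57 + 300 = 931
Policy A (P := 66, H − 20):
  Z = 58
  H = 17 − 20 = -3
  P = 66
  S = 181 − 58 − 3·(-3) + 4·66 = 396
  A = 112 + 6·58 + 3·66 + 396 = 1054
ΔA = 1054 − 931 = 123; ΔS = 396 − 300 = 96
Score = (-5)·123 + (-1)·96 = -711

-711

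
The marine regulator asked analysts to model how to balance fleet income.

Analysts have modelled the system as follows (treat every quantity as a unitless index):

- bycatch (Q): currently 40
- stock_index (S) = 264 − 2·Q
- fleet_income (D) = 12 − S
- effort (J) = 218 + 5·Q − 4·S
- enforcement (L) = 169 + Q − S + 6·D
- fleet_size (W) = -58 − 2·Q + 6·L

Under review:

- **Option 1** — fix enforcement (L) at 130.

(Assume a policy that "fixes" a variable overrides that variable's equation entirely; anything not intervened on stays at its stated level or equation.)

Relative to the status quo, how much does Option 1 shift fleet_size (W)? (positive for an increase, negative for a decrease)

Baseline:
  Q = 40
  S = 264 − 2·40 = 184
  D = 12 − 184 = -172
  L = 169 + 40 − 184 + 6·(-172) = -1007
  W = -58 − 2·40 + 6·(-1007) = -6180
Option 1 (L := 130):
  Q = 40
  S = 264 − 2·40 = 184
  D = 12 − 184 = -172
  L = 130
  W = -58 − 2·40 + 6·130 = 642
Change in W: 642 − (-6180) = 6822

6822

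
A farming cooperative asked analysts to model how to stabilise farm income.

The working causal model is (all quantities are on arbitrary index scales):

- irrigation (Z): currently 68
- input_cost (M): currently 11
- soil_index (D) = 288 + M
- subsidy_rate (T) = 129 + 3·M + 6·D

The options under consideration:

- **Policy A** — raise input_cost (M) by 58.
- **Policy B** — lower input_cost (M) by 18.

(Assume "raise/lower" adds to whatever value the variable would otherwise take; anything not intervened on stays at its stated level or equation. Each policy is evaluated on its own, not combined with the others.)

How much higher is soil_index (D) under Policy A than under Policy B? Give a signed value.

Policy A (M + 58):
  M = 11 + 58 = 69
  D = 288 + 69 = 357
Policy B (M − 18):
  M = 11 − 18 = -7
  D = 288 + (-7) = 281
D: 357 − 281 = 76

76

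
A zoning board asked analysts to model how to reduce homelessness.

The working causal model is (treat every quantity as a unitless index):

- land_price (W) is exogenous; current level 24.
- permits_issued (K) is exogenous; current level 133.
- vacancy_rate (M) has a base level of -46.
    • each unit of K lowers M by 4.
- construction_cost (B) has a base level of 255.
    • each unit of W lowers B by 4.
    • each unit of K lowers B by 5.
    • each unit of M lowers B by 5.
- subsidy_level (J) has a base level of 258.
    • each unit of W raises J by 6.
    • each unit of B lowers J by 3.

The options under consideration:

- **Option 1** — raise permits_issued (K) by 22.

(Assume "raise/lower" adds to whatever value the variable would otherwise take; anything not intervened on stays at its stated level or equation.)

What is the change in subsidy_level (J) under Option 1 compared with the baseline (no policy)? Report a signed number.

-990

Baseline:
  W = 24
  K = 133
  M = -46 − 4·133 = -578
  B = 255 − 4·24 − 5·133 − 5·(-578) = 2384
  J = 258 + 6·24 − 3·2384 = -6750
Option 1 (K + 22):
  W = 24
  K = 133 + 22 = 155
  M = -46 − 4·155 = -666
  B = 255 − 4·24 − 5·155 − 5·(-666) = 2714
  J = 258 + 6·24 − 3·2714 = -7740
Change in J: -7740 − (-6750) = -990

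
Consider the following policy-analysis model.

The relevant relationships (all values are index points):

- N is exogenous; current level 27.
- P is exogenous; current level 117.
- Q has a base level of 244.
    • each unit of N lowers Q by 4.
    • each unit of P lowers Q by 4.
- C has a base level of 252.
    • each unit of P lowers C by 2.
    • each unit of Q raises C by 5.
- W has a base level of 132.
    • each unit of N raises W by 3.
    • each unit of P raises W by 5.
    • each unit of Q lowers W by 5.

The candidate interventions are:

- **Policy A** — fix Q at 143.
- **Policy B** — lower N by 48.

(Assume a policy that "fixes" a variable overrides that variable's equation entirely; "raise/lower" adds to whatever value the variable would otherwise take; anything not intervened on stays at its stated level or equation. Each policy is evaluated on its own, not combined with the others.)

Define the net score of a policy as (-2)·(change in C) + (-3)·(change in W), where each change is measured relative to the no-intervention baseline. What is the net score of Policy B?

Baseline:
  N = 27
  P = 117
  Q = 244 − 4·27 − 4·117 = -332
  C = 252 − 2·117 + 5·(-332) = -1642
  W = 132 + 3·27 + 5·117 − 5·(-332) = 2458
Policy B (N − 48):
  N = 27 − 48 = -21
  P = 117
  Q = 244 − 4·(-21) − 4·117 = -140
  C = 252 − 2·117 + 5·(-140) = -682
  W = 132 + 3·(-21) + 5·117 − 5·(-140) = 1354
ΔC = -682 − (-1642) = 960; ΔW = 1354 − 2458 = -1104
Score = (-2)·960 + (-3)·(-1104) = 1392

1392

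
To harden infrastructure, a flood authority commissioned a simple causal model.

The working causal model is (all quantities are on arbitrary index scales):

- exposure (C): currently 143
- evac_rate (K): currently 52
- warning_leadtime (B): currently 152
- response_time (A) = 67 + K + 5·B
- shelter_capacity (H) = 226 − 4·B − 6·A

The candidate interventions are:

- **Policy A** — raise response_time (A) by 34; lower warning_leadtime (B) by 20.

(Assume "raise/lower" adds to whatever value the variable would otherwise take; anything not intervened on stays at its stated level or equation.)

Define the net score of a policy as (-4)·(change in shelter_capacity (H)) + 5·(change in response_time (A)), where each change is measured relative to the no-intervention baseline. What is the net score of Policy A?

Baseline:
  K = 52
  B = 152
  A = 67 + 52 + 5·152 = 879
  H = 226 − 4·152 − 6·879 = -5656
Policy A (A + 34, B − 20):
  K = 52
  B = 152 − 20 = 132
  A = 67 + 52 + 5·132 (+34 from intervention) = 813
  H = 226 − 4·132 − 6·813 = -5180
ΔH = -5180 − (-5656) = 476; ΔA = 813 − 879 = -66
Score = (-4)·476 + 5·(-66) = -2234

-2234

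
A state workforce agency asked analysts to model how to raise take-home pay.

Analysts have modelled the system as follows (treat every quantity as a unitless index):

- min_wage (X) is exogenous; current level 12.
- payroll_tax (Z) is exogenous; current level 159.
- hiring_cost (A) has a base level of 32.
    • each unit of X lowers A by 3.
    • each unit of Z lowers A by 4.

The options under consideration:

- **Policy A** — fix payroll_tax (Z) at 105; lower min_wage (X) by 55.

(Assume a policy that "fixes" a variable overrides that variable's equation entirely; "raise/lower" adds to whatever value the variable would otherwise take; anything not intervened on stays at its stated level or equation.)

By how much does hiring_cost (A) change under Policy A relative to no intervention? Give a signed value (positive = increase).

381

Baseline:
  X = 12
  Z = 159
  A = 32 − 3·12 − 4·159 = -640
Policy A (Z := 105, X − 55):
  X = 12 − 55 = -43
  Z = 105
  A = 32 − 3·(-43) − 4·105 = -259
Change in A: -259 − (-640) = 381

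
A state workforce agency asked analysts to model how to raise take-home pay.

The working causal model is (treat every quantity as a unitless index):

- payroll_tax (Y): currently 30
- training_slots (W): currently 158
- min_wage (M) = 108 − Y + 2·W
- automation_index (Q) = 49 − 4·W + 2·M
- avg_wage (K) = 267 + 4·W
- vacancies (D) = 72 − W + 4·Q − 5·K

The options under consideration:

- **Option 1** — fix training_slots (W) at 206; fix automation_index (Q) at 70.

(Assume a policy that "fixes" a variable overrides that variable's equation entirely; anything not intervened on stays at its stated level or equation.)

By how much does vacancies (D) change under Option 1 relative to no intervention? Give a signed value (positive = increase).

Baseline:
  Y = 30
  W = 158
  M = 108 − 30 + 2·158 = 394
  Q = 49 − 4·158 + 2·394 = 205
  K = 267 + 4·158 = 899
  D = 72 − 158 + 4·205 − 5·899 = -3761
Option 1 (W := 206, Q := 70):
  Y = 30
  W = 206
  M = 108 − 30 + 2·206 = 490
  Q = 70
  K = 267 + 4·206 = 1091
  D = 72 − 206 + 4·70 − 5·1091 = -5309
Change in D: -5309 − (-3761) = -1548

-1548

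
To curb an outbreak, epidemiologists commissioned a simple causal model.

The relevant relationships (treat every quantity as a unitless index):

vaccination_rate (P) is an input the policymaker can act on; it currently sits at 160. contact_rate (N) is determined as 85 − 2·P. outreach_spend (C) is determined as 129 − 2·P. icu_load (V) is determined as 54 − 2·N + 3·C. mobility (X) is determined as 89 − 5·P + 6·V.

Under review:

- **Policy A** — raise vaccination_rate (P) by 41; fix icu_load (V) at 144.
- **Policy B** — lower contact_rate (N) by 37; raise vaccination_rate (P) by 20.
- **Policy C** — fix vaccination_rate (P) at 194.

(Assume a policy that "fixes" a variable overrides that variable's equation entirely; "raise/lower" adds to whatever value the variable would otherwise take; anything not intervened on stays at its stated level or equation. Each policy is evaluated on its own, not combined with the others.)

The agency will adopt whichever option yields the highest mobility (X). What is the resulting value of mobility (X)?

Policy A (P + 41, V := 144):
  P = 160 + 41 = 201
  N = 85 − 2·201 = -317
  C = 129 − 2·201 = -273
  V = 144
  X = 89 − 5·201 + 6·144 = -52
Policy B (N − 37, P + 20):
  P = 160 + 20 = 180
  N = 85 − 2·180 (−37 from intervention) = -312
  C = 129 − 2·180 = -231
  V = 54 − 2·(-312) + 3·(-231) = -15
  X = 89 − 5·180 + 6·(-15) = -901
Policy C (P := 194):
  P = 194
  N = 85 − 2·194 = -303
  C = 129 − 2·194 = -259
  V = 54 − 2·(-303) + 3·(-259) = -117
  X = 89 − 5·194 + 6·(-117) = -1583
Comparing — Policy A: X=-52, Policy B: X=-901, Policy C: X=-1583. Highest is -52 (Policy A).

-52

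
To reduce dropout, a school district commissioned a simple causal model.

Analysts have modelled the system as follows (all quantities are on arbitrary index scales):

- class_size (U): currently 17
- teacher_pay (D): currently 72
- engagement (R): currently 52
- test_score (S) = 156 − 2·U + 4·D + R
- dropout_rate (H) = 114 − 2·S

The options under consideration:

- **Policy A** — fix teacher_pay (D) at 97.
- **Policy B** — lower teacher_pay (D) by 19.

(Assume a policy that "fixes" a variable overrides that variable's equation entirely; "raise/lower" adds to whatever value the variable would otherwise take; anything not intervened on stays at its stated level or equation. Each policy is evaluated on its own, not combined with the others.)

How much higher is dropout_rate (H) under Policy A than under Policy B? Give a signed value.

Policy A (D := 97):
  U = 17
  D = 97
  R = 52
  S = 156 − 2·17 + 4·97 + 52 = 562
  H = 114 − 2·562 = -1010
Policy B (D − 19):
  U = 17
  D = 72 − 19 = 53
  R = 52
  S = 156 − 2·17 + 4·53 + 52 = 386
  H = 114 − 2·386 = -658
H: -1010 − (-658) = -352

-352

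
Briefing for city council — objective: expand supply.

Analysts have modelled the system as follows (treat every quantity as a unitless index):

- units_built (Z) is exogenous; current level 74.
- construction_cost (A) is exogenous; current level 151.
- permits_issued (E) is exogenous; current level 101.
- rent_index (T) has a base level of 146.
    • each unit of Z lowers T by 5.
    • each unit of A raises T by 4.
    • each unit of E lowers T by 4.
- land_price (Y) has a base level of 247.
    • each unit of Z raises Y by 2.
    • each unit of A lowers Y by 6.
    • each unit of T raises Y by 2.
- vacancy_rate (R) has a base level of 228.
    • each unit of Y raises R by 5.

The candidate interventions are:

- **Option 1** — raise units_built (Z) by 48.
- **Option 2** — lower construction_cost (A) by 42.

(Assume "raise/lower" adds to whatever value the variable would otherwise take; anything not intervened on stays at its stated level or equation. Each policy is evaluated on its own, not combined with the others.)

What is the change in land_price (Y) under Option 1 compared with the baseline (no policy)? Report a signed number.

-384

Baseline:
  Z = 74
  A = 151
  E = 101
  T = 146 − 5·74 + 4·151 − 4·101 = -24
  Y = 247 + 2·74 − 6·151 + 2·(-24) = -559
Option 1 (Z + 48):
  Z = 74 + 48 = 122
  A = 151
  E = 101
  T = 146 − 5·122 + 4·151 − 4·101 = -264
  Y = 247 + 2·122 − 6·151 + 2·(-264) = -943
Change in Y: -943 − (-559) = -384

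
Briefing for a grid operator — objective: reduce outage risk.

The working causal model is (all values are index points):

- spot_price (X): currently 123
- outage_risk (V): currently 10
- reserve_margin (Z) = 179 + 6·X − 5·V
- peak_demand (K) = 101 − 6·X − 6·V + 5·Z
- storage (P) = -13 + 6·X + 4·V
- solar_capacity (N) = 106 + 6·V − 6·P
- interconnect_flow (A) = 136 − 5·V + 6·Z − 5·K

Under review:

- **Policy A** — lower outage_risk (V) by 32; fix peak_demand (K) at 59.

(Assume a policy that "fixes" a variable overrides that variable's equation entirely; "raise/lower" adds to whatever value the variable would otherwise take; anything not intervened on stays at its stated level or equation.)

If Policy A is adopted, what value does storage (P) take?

Policy A (V − 32, K := 59):
  X = 123
  V = 10 − 32 = -22
  P = -13 + 6·123 + 4·(-22) = 637

637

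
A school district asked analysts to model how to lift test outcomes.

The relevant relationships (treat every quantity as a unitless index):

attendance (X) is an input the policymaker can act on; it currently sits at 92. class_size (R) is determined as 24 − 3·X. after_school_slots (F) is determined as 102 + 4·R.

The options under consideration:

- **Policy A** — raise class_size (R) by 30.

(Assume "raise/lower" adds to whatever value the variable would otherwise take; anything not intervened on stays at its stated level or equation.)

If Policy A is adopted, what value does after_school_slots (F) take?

Policy A (R + 30):
  X = 92
  R = 24 − 3·92 (+30 from intervention) = -222
  F = 102 + 4·(-222) = -786

-786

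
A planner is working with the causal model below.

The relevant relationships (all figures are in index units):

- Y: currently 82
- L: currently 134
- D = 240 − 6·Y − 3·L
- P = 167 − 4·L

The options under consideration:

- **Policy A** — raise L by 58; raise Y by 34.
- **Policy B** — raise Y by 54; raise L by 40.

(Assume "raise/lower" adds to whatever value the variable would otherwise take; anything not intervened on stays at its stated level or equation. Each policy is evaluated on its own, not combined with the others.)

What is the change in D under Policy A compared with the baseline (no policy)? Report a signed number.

Baseline:
  Y = 82
  L = 134
  D = 240 − 6·82 − 3·134 = -654
Policy A (L + 58, Y + 34):
  Y = 82 + 34 = 116
  L = 134 + 58 = 192
  D = 240 − 6·116 − 3·192 = -1032
Change in D: -1032 − (-654) = -378

-378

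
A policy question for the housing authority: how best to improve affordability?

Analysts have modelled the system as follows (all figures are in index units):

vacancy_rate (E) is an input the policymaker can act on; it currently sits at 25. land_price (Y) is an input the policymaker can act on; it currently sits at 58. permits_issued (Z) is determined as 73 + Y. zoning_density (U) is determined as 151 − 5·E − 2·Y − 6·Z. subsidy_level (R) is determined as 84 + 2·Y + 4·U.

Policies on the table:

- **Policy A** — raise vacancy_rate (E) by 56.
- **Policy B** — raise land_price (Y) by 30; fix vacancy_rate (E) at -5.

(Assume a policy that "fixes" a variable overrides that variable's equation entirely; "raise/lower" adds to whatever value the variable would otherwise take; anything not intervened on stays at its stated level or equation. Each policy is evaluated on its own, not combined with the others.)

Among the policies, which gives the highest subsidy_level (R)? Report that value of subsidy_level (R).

Policy A (E + 56):
  E = 25 + 56 = 81
  Y = 58
  Z = 73 + 58 = 131
  U = 151 − 5·81 − 2·58 − 6·131 = -1156
  R = 84 + 2·58 + 4·(-1156) = -4424
Policy B (Y + 30, E := -5):
  E = -5
  Y = 58 + 30 = 88
  Z = 73 + 88 = 161
  U = 151 − 5·(-5) − 2·88 − 6·161 = -966
  R = 84 + 2·88 + 4·(-966) = -3604
Comparing — Policy A: R=-4424, Policy B: R=-3604. Highest is -3604 (Policy B).

-3604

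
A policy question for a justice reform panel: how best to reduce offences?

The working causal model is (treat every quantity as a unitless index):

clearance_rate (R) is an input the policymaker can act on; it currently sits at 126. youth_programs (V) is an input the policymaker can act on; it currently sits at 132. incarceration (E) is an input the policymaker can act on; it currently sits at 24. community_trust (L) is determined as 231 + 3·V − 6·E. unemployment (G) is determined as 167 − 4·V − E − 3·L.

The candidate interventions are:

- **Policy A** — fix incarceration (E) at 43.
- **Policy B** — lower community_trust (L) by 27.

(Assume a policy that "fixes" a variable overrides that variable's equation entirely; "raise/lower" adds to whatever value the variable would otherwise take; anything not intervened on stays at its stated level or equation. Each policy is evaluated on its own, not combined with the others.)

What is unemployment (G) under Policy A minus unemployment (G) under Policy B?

242

Policy A (E := 43):
  V = 132
  E = 43
  L = 231 + 3·132 − 6·43 = 369
  G = 167 − 4·132 − 43 − 3·369 = -1511
Policy B (L − 27):
  V = 132
  E = 24
  L = 231 + 3·132 − 6·24 (−27 from intervention) = 456
  G = 167 − 4·132 − 24 − 3·456 = -1753
G: -1511 − (-1753) = 242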